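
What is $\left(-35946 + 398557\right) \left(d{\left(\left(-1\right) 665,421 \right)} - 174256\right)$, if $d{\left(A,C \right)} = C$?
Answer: $-63034483185$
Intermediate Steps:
$\left(-35946 + 398557\right) \left(d{\left(\left(-1\right) 665,421 \right)} - 174256\right) = \left(-35946 + 398557\right) \left(421 - 174256\right) = 362611 \left(-173835\right) = -63034483185$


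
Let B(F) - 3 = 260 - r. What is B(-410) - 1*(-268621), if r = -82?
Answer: 268966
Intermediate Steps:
B(F) = 345 (B(F) = 3 + (260 - 1*(-82)) = 3 + (260 + 82) = 3 + 342 = 345)
B(-410) - 1*(-268621) = 345 - 1*(-268621) = 345 + 268621 = 268966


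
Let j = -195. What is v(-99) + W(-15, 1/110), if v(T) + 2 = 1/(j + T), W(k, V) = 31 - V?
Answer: 234364/8085 ≈ 28.988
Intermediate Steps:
v(T) = -2 + 1/(-195 + T)
v(-99) + W(-15, 1/110) = (391 - 2*(-99))/(-195 - 99) + (31 - 1/110) = (391 + 198)/(-294) + (31 - 1*1/110) = -1/294*589 + (31 - 1/110) = -589/294 + 3409/110 = 234364/8085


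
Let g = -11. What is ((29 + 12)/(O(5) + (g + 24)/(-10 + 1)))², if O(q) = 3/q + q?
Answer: 3404025/34969 ≈ 97.344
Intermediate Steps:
O(q) = q + 3/q
((29 + 12)/(O(5) + (g + 24)/(-10 + 1)))² = ((29 + 12)/((5 + 3/5) + (-11 + 24)/(-10 + 1)))² = (41/((5 + 3*(⅕)) + 13/(-9)))² = (41/((5 + ⅗) + 13*(-⅑)))² = (41/(28/5 - 13/9))² = (41/(187/45))² = (41*(45/187))² = (1845/187)² = 3404025/34969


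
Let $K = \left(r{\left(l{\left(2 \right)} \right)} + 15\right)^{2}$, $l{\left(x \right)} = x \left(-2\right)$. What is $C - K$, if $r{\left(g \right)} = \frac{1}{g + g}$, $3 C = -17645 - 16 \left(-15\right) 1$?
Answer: $- \frac{1156403}{192} \approx -6022.9$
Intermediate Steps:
$C = - \frac{17405}{3}$ ($C = \frac{-17645 - 16 \left(-15\right) 1}{3} = \frac{-17645 - \left(-240\right) 1}{3} = \frac{-17645 - -240}{3} = \frac{-17645 + 240}{3} = \frac{1}{3} \left(-17405\right) = - \frac{17405}{3} \approx -5801.7$)
$l{\left(x \right)} = - 2 x$
$r{\left(g \right)} = \frac{1}{2 g}$
$K = \frac{14161}{64}$ ($K = \left(\frac{1}{2 \left(\left(-2\right) 2\right)} + 15\right)^{2} = \left(\frac{1}{2 \left(-4\right)} + 15\right)^{2} = \left(\frac{1}{2} \left(- \frac{1}{4}\right) + 15\right)^{2} = \left(- \frac{1}{8} + 15\right)^{2} = \left(\frac{119}{8}\right)^{2} = \frac{14161}{64} \approx 221.27$)
$C - K = - \frac{17405}{3} - \frac{14161}{64} = - \frac{1156403}{192}$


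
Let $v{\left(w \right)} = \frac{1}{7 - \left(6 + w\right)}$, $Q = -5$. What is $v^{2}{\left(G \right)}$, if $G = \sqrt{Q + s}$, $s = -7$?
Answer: $\frac{i}{- 11 i + 4 \sqrt{3}} \approx -0.065089 + 0.040995 i$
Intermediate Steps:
$G = 2 i \sqrt{3}$ ($G = \sqrt{-5 - 7} = \sqrt{-12} = 2 i \sqrt{3} \approx 3.4641 i$)
$v{\left(w \right)} = \frac{1}{1 - w}$
$v^{2}{\left(G \right)} = \left(- \frac{1}{-1 + 2 i \sqrt{3}}\right)^{2} = \frac{1}{\left(-1 + 2 i \sqrt{3}\right)^{2}}$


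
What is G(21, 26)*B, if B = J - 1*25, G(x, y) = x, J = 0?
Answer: -525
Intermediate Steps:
B = -25 (B = 0 - 1*25 = 0 - 25 = -25)
G(21, 26)*B = 21*(-25) = -525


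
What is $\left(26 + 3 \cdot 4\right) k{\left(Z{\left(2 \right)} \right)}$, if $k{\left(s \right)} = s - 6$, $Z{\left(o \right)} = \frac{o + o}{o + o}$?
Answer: $-190$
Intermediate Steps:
$Z{\left(o \right)} = 1$ ($Z{\left(o \right)} = \frac{2 o}{2 o} = 2 o \frac{1}{2 o} = 1$)
$k{\left(s \right)} = -6 + s$ ($k{\left(s \right)} = s - 6 = -6 + s$)
$\left(26 + 3 \cdot 4\right) k{\left(Z{\left(2 \right)} \right)} = \left(26 + 3 \cdot 4\right) \left(-6 + 1\right) = \left(26 + 12\right) \left(-5\right) = 38 \left(-5\right) = -190$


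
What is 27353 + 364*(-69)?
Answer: 2237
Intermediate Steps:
27353 + 364*(-69) = 27353 - 25116 = 2237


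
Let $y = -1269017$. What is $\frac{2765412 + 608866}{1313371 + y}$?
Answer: $\frac{1687139}{22177} \approx 76.076$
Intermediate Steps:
$\frac{2765412 + 608866}{1313371 + y} = \frac{2765412 + 608866}{1313371 - 1269017} = \frac{3374278}{44354} = 3374278 \cdot \frac{1}{44354} = \frac{1687139}{22177}$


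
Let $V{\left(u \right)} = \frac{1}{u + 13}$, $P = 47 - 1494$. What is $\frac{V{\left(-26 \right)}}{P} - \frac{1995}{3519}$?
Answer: $- \frac{12508142}{22065303} \approx -0.56687$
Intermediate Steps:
$P = -1447$
$V{\left(u \right)} = \frac{1}{13 + u}$
$\frac{V{\left(-26 \right)}}{P} - \frac{1995}{3519} = \frac{1}{\left(13 - 26\right) \left(-1447\right)} - \frac{1995}{3519} = \frac{1}{-13} \left(- \frac{1}{1447}\right) - \frac{665}{1173} = \left(- \frac{1}{13}\right) \left(- \frac{1}{1447}\right) - \frac{665}{1173} = \frac{1}{18811} - \frac{665}{1173} = - \frac{12508142}{22065303}$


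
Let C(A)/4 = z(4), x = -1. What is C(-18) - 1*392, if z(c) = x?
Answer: -396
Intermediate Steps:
z(c) = -1
C(A) = -4 (C(A) = 4*(-1) = -4)
C(-18) - 1*392 = -4 - 1*392 = -4 - 392 = -396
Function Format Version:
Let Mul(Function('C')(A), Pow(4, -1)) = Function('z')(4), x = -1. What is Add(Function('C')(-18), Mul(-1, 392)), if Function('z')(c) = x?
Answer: -396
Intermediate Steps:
Function('z')(c) = -1
Function('C')(A) = -4 (Function('C')(A) = Mul(4, -1) = -4)
Add(Function('C')(-18), Mul(-1, 392)) = Add(-4, Mul(-1, 392)) = Add(-4, -392) = -396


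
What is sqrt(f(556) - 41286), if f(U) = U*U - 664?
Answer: sqrt(267186) ≈ 516.90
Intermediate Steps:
f(U) = -664 + U**2 (f(U) = U**2 - 664 = -664 + U**2)
sqrt(f(556) - 41286) = sqrt((-664 + 556**2) - 41286) = sqrt((-664 + 309136) - 41286) = sqrt(308472 - 41286) = sqrt(267186)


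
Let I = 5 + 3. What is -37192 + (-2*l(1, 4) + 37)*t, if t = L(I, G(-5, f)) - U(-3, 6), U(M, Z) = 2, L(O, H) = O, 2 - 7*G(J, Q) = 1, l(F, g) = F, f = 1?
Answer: -36982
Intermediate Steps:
G(J, Q) = ⅐ (G(J, Q) = 2/7 - ⅐*1 = 2/7 - ⅐ = ⅐)
I = 8
t = 6 (t = 8 - 1*2 = 8 - 2 = 6)
-37192 + (-2*l(1, 4) + 37)*t = -37192 + (-2*1 + 37)*6 = -37192 + (-2 + 37)*6 = -37192 + 35*6 = -37192 + 210 = -36982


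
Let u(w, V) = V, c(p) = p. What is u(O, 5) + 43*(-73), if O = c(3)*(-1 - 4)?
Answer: -3134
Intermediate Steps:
O = -15 (O = 3*(-1 - 4) = 3*(-5) = -15)
u(O, 5) + 43*(-73) = 5 + 43*(-73) = 5 - 3139 = -3134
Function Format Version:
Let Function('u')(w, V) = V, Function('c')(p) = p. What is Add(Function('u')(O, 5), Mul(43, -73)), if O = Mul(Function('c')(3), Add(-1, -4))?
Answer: -3134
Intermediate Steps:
O = -15 (O = Mul(3, Add(-1, -4)) = Mul(3, -5) = -15)
Add(Function('u')(O, 5), Mul(43, -73)) = Add(5, Mul(43, -73)) = Add(5, -3139) = -3134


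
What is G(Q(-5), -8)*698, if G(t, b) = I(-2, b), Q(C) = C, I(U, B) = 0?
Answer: 0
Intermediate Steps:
G(t, b) = 0
G(Q(-5), -8)*698 = 0*698 = 0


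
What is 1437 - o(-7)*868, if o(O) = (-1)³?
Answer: 2305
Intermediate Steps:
o(O) = -1
1437 - o(-7)*868 = 1437 - (-1)*868 = 1437 - 1*(-868) = 1437 + 868 = 2305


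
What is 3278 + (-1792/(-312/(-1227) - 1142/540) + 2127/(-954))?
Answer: 276954811085/65335962 ≈ 4238.9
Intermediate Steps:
3278 + (-1792/(-312/(-1227) - 1142/540) + 2127/(-954)) = 3278 + (-1792/(-312*(-1/1227) - 1142*1/540) + 2127*(-1/954)) = 3278 + (-1792/(104/409 - 571/270) - 709/318) = 3278 + (-1792/(-205459/110430) - 709/318) = 3278 + (-1792*(-110430/205459) - 709/318) = 3278 + (197890560/205459 - 709/318) = 3278 + 62783527649/65335962 = 276954811085/65335962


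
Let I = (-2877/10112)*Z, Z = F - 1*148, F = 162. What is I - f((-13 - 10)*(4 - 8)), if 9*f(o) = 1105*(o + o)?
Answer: -1028167171/45504 ≈ -22595.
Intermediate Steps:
Z = 14 (Z = 162 - 1*148 = 162 - 148 = 14)
f(o) = 2210*o/9 (f(o) = (1105*(o + o))/9 = (1105*(2*o))/9 = (2210*o)/9 = 2210*o/9)
I = -20139/5056 (I = -2877/10112*14 = -20139/5056 ≈ -3.9832)
I - f((-13 - 10)*(4 - 8)) = -20139/5056 - 2210*(-13 - 10)*(4 - 8)/9 = -20139/5056 - 2210*(-23*(-4))/9 = -20139/5056 - 2210*92/9 = -20139/5056 - 1*203320/9 = -20139/5056 - 203320/9 = -1028167171/45504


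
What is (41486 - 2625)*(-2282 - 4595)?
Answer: -267247097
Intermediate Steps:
(41486 - 2625)*(-2282 - 4595) = 38861*(-6877) = -267247097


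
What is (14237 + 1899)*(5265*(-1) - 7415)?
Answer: -204604480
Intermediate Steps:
(14237 + 1899)*(5265*(-1) - 7415) = 16136*(-5265 - 7415) = 16136*(-12680) = -204604480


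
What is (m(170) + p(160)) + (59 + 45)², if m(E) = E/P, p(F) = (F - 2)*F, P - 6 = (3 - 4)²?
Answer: 252842/7 ≈ 36120.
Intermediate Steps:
P = 7 (P = 6 + (3 - 4)² = 6 + (-1)² = 6 + 1 = 7)
p(F) = F*(-2 + F) (p(F) = (-2 + F)*F = F*(-2 + F))
m(E) = E/7
(m(170) + p(160)) + (59 + 45)² = ((⅐)*170 + 160*(-2 + 160)) + (59 + 45)² = (170/7 + 160*158) + 104² = (170/7 + 25280) + 10816 = 177130/7 + 10816 = 252842/7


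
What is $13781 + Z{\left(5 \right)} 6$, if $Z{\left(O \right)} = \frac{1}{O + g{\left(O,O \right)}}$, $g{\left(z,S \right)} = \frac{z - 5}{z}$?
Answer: $\frac{68911}{5} \approx 13782.0$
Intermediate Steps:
$g{\left(z,S \right)} = \frac{-5 + z}{z}$
$Z{\left(O \right)} = \frac{1}{O + \frac{-5 + O}{O}}$
$13781 + Z{\left(5 \right)} 6 = 13781 + \frac{5}{-5 + 5 + 5^{2}} \cdot 6 = 13781 + \frac{5}{-5 + 5 + 25} \cdot 6 = 13781 + \frac{5}{25} \cdot 6 = 13781 + 5 \cdot \frac{1}{25} \cdot 6 = 13781 + \frac{1}{5} \cdot 6 = 13781 + \frac{6}{5} = \frac{68911}{5}$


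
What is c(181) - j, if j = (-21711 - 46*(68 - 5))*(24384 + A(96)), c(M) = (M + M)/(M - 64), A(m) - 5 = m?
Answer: 70498510067/117 ≈ 6.0255e+8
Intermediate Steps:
A(m) = 5 + m
c(M) = 2*M/(-64 + M) (c(M) = (2*M)/(-64 + M) = 2*M/(-64 + M))
j = -602551365 (j = (-21711 - 46*(68 - 5))*(24384 + (5 + 96)) = (-21711 - 46*63)*(24384 + 101) = (-21711 - 2898)*24485 = -24609*24485 = -602551365)
c(181) - j = 2*181/(-64 + 181) - 1*(-602551365) = 2*181/117 + 602551365 = 2*181*(1/117) + 602551365 = 362/117 + 602551365 = 70498510067/117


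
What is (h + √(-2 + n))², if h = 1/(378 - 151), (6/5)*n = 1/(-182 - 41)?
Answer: -138147911/68945802 + I*√3587178/151863 ≈ -2.0037 + 0.012472*I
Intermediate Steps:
n = -5/1338 (n = 5/(6*(-182 - 41)) = (⅚)/(-223) = (⅚)*(-1/223) = -5/1338 ≈ -0.0037369)
h = 1/227 ≈ 0.0044053
(h + √(-2 + n))² = (1/227 + √(-2 - 5/1338))² = (1/227 + √(-2681/1338))² = (1/227 + I*√3587178/1338)²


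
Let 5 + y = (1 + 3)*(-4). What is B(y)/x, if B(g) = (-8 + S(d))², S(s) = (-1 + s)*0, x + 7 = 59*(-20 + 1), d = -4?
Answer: -8/141 ≈ -0.056738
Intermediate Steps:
x = -1128 (x = -7 + 59*(-20 + 1) = -7 + 59*(-19) = -7 - 1121 = -1128)
y = -21 (y = -5 + (1 + 3)*(-4) = -5 + 4*(-4) = -5 - 16 = -21)
S(s) = 0
B(g) = 64 (B(g) = (-8 + 0)² = (-8)² = 64)
B(y)/x = 64/(-1128) = 64*(-1/1128) = -8/141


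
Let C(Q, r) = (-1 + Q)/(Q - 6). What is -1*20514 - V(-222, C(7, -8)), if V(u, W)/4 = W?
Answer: -20538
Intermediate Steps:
C(Q, r) = (-1 + Q)/(-6 + Q)
V(u, W) = 4*W
-1*20514 - V(-222, C(7, -8)) = -1*20514 - 4*(-1 + 7)/(-6 + 7) = -20514 - 4*6/1 = -20514 - 4*1*6 = -20514 - 4*6 = -20514 - 1*24 = -20514 - 24 = -20538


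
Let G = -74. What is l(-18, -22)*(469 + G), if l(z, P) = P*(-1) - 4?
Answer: 7110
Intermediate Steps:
l(z, P) = -4 - P (l(z, P) = -P - 4 = -4 - P)
l(-18, -22)*(469 + G) = (-4 - 1*(-22))*(469 - 74) = (-4 + 22)*395 = 18*395 = 7110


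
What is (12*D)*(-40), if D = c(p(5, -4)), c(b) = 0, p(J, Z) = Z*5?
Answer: 0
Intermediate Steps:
p(J, Z) = 5*Z
D = 0
(12*D)*(-40) = (12*0)*(-40) = 0*(-40) = 0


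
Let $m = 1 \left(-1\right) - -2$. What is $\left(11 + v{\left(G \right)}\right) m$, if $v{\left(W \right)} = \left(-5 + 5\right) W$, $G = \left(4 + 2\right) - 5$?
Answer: $11$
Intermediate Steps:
$G = 1$ ($G = 6 - 5 = 1$)
$v{\left(W \right)} = 0$ ($v{\left(W \right)} = 0 W = 0$)
$m = 1$ ($m = -1 + 2 = 1$)
$\left(11 + v{\left(G \right)}\right) m = \left(11 + 0\right) 1 = 11 \cdot 1 = 11$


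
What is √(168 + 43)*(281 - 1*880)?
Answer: -599*√211 ≈ -8701.0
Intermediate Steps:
√(168 + 43)*(281 - 1*880) = √211*(281 - 880) = √211*(-599) = -599*√211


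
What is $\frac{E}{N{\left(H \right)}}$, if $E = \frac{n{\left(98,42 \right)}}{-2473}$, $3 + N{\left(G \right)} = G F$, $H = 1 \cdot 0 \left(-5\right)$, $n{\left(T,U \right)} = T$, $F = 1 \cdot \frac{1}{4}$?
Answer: $\frac{98}{7419} \approx 0.013209$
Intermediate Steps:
$F = \frac{1}{4}$ ($F = 1 \cdot \frac{1}{4} = \frac{1}{4} \approx 0.25$)
$H = 0$ ($H = 0 \left(-5\right) = 0$)
$N{\left(G \right)} = -3 + \frac{G}{4}$ ($N{\left(G \right)} = -3 + G \frac{1}{4} = -3 + \frac{G}{4}$)
$E = - \frac{98}{2473}$ ($E = \frac{98}{-2473} = 98 \left(- \frac{1}{2473}\right) = - \frac{98}{2473} \approx -0.039628$)
$\frac{E}{N{\left(H \right)}} = - \frac{98}{2473 \left(-3 + \frac{1}{4} \cdot 0\right)} = - \frac{98}{2473 \left(-3 + 0\right)} = - \frac{98}{2473 \left(-3\right)} = \left(- \frac{98}{2473}\right) \left(- \frac{1}{3}\right) = \frac{98}{7419}$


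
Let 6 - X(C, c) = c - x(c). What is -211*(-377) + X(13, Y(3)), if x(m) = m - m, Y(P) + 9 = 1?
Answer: 79561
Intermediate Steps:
Y(P) = -8 (Y(P) = -9 + 1 = -8)
x(m) = 0
X(C, c) = 6 - c (X(C, c) = 6 - (c - 1*0) = 6 - (c + 0) = 6 - c)
-211*(-377) + X(13, Y(3)) = -211*(-377) + (6 - 1*(-8)) = 79547 + (6 + 8) = 79547 + 14 = 79561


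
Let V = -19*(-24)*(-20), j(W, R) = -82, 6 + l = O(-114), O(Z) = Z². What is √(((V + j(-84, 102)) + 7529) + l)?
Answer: √11317 ≈ 106.38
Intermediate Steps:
l = 12990 (l = -6 + (-114)² = -6 + 12996 = 12990)
V = -9120 (V = 456*(-20) = -9120)
√(((V + j(-84, 102)) + 7529) + l) = √(((-9120 - 82) + 7529) + 12990) = √((-9202 + 7529) + 12990) = √(-1673 + 12990) = √11317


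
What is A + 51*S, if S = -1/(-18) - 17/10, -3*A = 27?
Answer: -1393/15 ≈ -92.867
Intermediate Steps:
A = -9 (A = -⅓*27 = -9)
S = -74/45 (S = -1*(-1/18) - 17*⅒ = 1/18 - 17/10 = -74/45 ≈ -1.6444)
A + 51*S = -9 + 51*(-74/45) = -9 - 1258/15 = -1393/15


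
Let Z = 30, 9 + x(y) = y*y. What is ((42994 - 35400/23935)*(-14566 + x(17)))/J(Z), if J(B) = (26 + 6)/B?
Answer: -11025498969855/19148 ≈ -5.7580e+8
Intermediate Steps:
x(y) = -9 + y² (x(y) = -9 + y*y = -9 + y²)
J(B) = 32/B
((42994 - 35400/23935)*(-14566 + x(17)))/J(Z) = ((42994 - 35400/23935)*(-14566 + (-9 + 17²)))/((32/30)) = ((42994 - 35400*1/23935)*(-14566 + (-9 + 289)))/((32*(1/30))) = ((42994 - 7080/4787)*(-14566 + 280))/(16/15) = ((205805198/4787)*(-14286))*(15/16) = -2940133058628/4787*15/16 = -11025498969855/19148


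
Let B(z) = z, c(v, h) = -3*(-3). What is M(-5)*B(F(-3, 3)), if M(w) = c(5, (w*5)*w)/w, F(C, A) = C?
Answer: 27/5 ≈ 5.4000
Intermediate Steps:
c(v, h) = 9
M(w) = 9/w
M(-5)*B(F(-3, 3)) = (9/(-5))*(-3) = (9*(-⅕))*(-3) = -9/5*(-3) = 27/5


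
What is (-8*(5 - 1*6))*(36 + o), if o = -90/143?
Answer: 40464/143 ≈ 282.96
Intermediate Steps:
o = -90/143 (o = -90*1/143 = -90/143 ≈ -0.62937)
(-8*(5 - 1*6))*(36 + o) = (-8*(5 - 1*6))*(36 - 90/143) = -8*(5 - 6)*(5058/143) = -8*(-1)*(5058/143) = 8*(5058/143) = 40464/143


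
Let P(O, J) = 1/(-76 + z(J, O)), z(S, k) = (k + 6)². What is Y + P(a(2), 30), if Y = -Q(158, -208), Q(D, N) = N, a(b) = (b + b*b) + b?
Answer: 24961/120 ≈ 208.01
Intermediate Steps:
a(b) = b² + 2*b (a(b) = (b + b²) + b = b² + 2*b)
Y = 208 (Y = -1*(-208) = 208)
z(S, k) = (6 + k)²
P(O, J) = 1/(-76 + (6 + O)²)
Y + P(a(2), 30) = 208 + 1/(-76 + (6 + 2*(2 + 2))²) = 208 + 1/(-76 + (6 + 2*4)²) = 208 + 1/(-76 + (6 + 8)²) = 208 + 1/(-76 + 14²) = 208 + 1/(-76 + 196) = 208 + 1/120 = 24961/120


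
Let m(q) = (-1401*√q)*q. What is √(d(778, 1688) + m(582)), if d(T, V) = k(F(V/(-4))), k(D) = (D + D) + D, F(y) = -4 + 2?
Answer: √(-6 - 815382*√582) ≈ 4435.2*I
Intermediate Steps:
F(y) = -2
k(D) = 3*D (k(D) = 2*D + D = 3*D)
d(T, V) = -6 (d(T, V) = 3*(-2) = -6)
m(q) = -1401*q^(3/2)
√(d(778, 1688) + m(582)) = √(-6 - 815382*√582)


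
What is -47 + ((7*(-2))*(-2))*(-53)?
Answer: -1531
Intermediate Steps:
-47 + ((7*(-2))*(-2))*(-53) = -47 - 14*(-2)*(-53) = -47 + 28*(-53) = -47 - 1484 = -1531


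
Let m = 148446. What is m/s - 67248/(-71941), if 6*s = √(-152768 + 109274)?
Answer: 67248/71941 - 148446*I*√43494/7249 ≈ 0.93477 - 4270.8*I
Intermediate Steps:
s = I*√43494/6 (s = √(-152768 + 109274)/6 = √(-43494)/6 = (I*√43494)/6 = I*√43494/6 ≈ 34.759*I)
m/s - 67248/(-71941) = 148446/((I*√43494/6)) - 67248/(-71941) = 148446*(-I*√43494/7249) - 67248*(-1/71941) = -148446*I*√43494/7249 + 67248/71941 = 67248/71941 - 148446*I*√43494/7249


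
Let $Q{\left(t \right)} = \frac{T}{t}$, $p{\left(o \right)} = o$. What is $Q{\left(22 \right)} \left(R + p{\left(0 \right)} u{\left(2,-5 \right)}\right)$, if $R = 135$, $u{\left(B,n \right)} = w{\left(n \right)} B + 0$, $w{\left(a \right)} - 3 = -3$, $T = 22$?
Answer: $135$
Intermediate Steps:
$w{\left(a \right)} = 0$ ($w{\left(a \right)} = 3 - 3 = 0$)
$u{\left(B,n \right)} = 0$ ($u{\left(B,n \right)} = 0 B + 0 = 0 + 0 = 0$)
$Q{\left(t \right)} = \frac{22}{t}$
$Q{\left(22 \right)} \left(R + p{\left(0 \right)} u{\left(2,-5 \right)}\right) = \frac{22}{22} \left(135 + 0 \cdot 0\right) = 22 \cdot \frac{1}{22} \left(135 + 0\right) = 1 \cdot 135 = 135$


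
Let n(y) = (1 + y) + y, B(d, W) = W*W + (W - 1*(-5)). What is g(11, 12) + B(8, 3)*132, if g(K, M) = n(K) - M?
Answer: 2255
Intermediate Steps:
B(d, W) = 5 + W + W² (B(d, W) = W² + (W + 5) = W² + (5 + W) = 5 + W + W²)
n(y) = 1 + 2*y
g(K, M) = 1 - M + 2*K (g(K, M) = (1 + 2*K) - M = 1 - M + 2*K)
g(11, 12) + B(8, 3)*132 = (1 - 1*12 + 2*11) + (5 + 3 + 3²)*132 = (1 - 12 + 22) + (5 + 3 + 9)*132 = 11 + 17*132 = 11 + 2244 = 2255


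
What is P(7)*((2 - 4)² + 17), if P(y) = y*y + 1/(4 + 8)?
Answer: 4123/4 ≈ 1030.8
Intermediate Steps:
P(y) = 1/12 + y² (P(y) = y² + 1/12 = 1/12 + y²)
P(7)*((2 - 4)² + 17) = (1/12 + 7²)*((2 - 4)² + 17) = (1/12 + 49)*((-2)² + 17) = 589*(4 + 17)/12 = (589/12)*21 = 4123/4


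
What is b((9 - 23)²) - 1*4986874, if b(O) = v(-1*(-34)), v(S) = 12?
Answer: -4986862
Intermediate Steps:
b(O) = 12
b((9 - 23)²) - 1*4986874 = 12 - 1*4986874 = 12 - 4986874 = -4986862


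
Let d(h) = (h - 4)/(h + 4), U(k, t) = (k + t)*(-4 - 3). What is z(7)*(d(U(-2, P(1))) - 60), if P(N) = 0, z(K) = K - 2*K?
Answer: 3745/9 ≈ 416.11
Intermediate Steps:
z(K) = -K
U(k, t) = -7*k - 7*t (U(k, t) = (k + t)*(-7) = -7*k - 7*t)
d(h) = (-4 + h)/(4 + h)
z(7)*(d(U(-2, P(1))) - 60) = (-1*7)*((-4 + (-7*(-2) - 7*0))/(4 + (-7*(-2) - 7*0)) - 60) = -7*((-4 + (14 + 0))/(4 + (14 + 0)) - 60) = -7*((-4 + 14)/(4 + 14) - 60) = -7*(10/18 - 60) = -7*((1/18)*10 - 60) = -7*(5/9 - 60) = -7*(-535/9) = 3745/9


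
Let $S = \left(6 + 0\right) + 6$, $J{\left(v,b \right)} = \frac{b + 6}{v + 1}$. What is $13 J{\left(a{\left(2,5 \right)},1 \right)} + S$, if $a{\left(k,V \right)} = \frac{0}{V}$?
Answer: $103$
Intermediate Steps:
$a{\left(k,V \right)} = 0$
$J{\left(v,b \right)} = \frac{6 + b}{1 + v}$
$S = 12$ ($S = 6 + 6 = 12$)
$13 J{\left(a{\left(2,5 \right)},1 \right)} + S = 13 \frac{6 + 1}{1 + 0} + 12 = 13 \cdot 1^{-1} \cdot 7 + 12 = 13 \cdot 1 \cdot 7 + 12 = 13 \cdot 7 + 12 = 91 + 12 = 103$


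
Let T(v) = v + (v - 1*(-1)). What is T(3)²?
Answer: 49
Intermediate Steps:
T(v) = 1 + 2*v (T(v) = v + (v + 1) = v + (1 + v) = 1 + 2*v)
T(3)² = (1 + 2*3)² = (1 + 6)² = 7² = 49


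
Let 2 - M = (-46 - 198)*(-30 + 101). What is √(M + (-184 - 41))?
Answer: 7*√349 ≈ 130.77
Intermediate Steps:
M = 17326 (M = 2 - (-46 - 198)*(-30 + 101) = 2 - (-244)*71 = 2 - 1*(-17324) = 2 + 17324 = 17326)
√(M + (-184 - 41)) = √(17326 + (-184 - 41)) = √(17326 - 225) = √17101 = 7*√349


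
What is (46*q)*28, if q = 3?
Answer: 3864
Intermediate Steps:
(46*q)*28 = (46*3)*28 = 138*28 = 3864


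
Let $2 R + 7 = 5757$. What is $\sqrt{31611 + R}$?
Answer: $\sqrt{34486} \approx 185.7$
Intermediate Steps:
$R = 2875$ ($R = - \frac{7}{2} + \frac{1}{2} \cdot 5757 = - \frac{7}{2} + \frac{5757}{2} = 2875$)
$\sqrt{31611 + R} = \sqrt{31611 + 2875} = \sqrt{34486}$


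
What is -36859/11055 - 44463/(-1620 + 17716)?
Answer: -1084820929/177941280 ≈ -6.0965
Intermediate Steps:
-36859/11055 - 44463/(-1620 + 17716) = -36859*1/11055 - 44463/16096 = -36859/11055 - 44463*1/16096 = -36859/11055 - 44463/16096 = -1084820929/177941280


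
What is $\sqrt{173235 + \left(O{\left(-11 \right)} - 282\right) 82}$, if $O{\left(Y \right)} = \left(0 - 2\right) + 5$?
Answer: $\sqrt{150357} \approx 387.76$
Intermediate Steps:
$O{\left(Y \right)} = 3$ ($O{\left(Y \right)} = -2 + 5 = 3$)
$\sqrt{173235 + \left(O{\left(-11 \right)} - 282\right) 82} = \sqrt{173235 + \left(3 - 282\right) 82} = \sqrt{173235 - 22878} = \sqrt{150357}$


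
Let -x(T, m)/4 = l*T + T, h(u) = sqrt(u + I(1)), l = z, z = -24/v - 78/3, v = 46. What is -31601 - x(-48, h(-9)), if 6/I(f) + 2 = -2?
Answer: -614119/23 ≈ -26701.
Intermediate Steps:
I(f) = -3/2 (I(f) = 6/(-2 - 2) = 6/(-4) = 6*(-1/4) = -3/2)
z = -610/23 (z = -24/46 - 78/3 = -24*1/46 - 78*1/3 = -12/23 - 26 = -610/23 ≈ -26.522)
l = -610/23 ≈ -26.522
h(u) = sqrt(-3/2 + u) (h(u) = sqrt(u - 3/2) = sqrt(-3/2 + u))
x(T, m) = 2348*T/23 (x(T, m) = -4*(-610*T/23 + T) = -(-2348)*T/23 = 2348*T/23)
-31601 - x(-48, h(-9)) = -31601 - 2348*(-48)/23 = -31601 - 1*(-112704/23) = -31601 + 112704/23 = -614119/23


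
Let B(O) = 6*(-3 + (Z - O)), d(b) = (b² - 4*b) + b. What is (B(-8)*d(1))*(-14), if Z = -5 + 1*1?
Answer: 168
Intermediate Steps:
Z = -4 (Z = -5 + 1 = -4)
d(b) = b² - 3*b
B(O) = -42 - 6*O (B(O) = 6*(-3 + (-4 - O)) = 6*(-7 - O) = -42 - 6*O)
(B(-8)*d(1))*(-14) = ((-42 - 6*(-8))*(1*(-3 + 1)))*(-14) = ((-42 + 48)*(1*(-2)))*(-14) = (6*(-2))*(-14) = -12*(-14) = 168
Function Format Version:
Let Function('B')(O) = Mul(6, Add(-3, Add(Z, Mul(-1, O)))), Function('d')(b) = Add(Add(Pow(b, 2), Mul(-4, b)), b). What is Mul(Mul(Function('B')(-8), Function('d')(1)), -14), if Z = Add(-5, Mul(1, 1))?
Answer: 168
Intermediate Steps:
Z = -4 (Z = Add(-5, 1) = -4)
Function('d')(b) = Add(Pow(b, 2), Mul(-3, b))
Function('B')(O) = Add(-42, Mul(-6, O)) (Function('B')(O) = Mul(6, Add(-3, Add(-4, Mul(-1, O)))) = Mul(6, Add(-7, Mul(-1, O))) = Add(-42, Mul(-6, O)))
Mul(Mul(Function('B')(-8), Function('d')(1)), -14) = Mul(Mul(Add(-42, Mul(-6, -8)), Mul(1, Add(-3, 1))), -14) = Mul(Mul(Add(-42, 48), Mul(1, -2)), -14) = Mul(Mul(6, -2), -14) = Mul(-12, -14) = 168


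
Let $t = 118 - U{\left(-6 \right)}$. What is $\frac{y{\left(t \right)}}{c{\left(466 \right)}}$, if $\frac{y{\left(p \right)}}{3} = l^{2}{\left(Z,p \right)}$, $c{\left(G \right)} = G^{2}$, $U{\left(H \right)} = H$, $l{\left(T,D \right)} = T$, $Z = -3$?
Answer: $\frac{27}{217156} \approx 0.00012433$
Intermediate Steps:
$t = 124$ ($t = 118 - -6 = 118 + 6 = 124$)
$y{\left(p \right)} = 27$ ($y{\left(p \right)} = 3 \left(-3\right)^{2} = 3 \cdot 9 = 27$)
$\frac{y{\left(t \right)}}{c{\left(466 \right)}} = \frac{27}{466^{2}} = \frac{27}{217156}$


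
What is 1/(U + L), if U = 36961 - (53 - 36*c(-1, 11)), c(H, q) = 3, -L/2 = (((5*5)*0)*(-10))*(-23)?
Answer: 1/37016 ≈ 2.7015e-5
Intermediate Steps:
L = 0 (L = -2*((5*5)*0)*(-10)*(-23) = -2*(25*0)*(-10)*(-23) = -2*0*(-10)*(-23) = -0*(-23) = -2*0 = 0)
U = 37016 (U = 36961 - (53 - 36*3) = 36961 - (53 - 108) = 36961 - 1*(-55) = 36961 + 55 = 37016)
1/(U + L) = 1/(37016 + 0) = 1/37016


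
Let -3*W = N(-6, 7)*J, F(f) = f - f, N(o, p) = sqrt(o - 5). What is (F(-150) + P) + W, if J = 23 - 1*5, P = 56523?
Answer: 56523 - 6*I*sqrt(11) ≈ 56523.0 - 19.9*I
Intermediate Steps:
N(o, p) = sqrt(-5 + o)
J = 18 (J = 23 - 5 = 18)
F(f) = 0
W = -6*I*sqrt(11) (W = -sqrt(-5 - 6)*18/3 = -sqrt(-11)*18/3 = -I*sqrt(11)*18/3 = -6*I*sqrt(11) ≈ -19.9*I)
(F(-150) + P) + W = (0 + 56523) - 6*I*sqrt(11) = 56523 - 6*I*sqrt(11)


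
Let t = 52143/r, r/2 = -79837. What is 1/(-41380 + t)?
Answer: -159674/6607362263 ≈ -2.4166e-5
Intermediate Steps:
r = -159674 (r = 2*(-79837) = -159674)
t = -52143/159674 (t = 52143/(-159674) = 52143*(-1/159674) = -52143/159674 ≈ -0.32656)
1/(-41380 + t) = 1/(-41380 - 52143/159674) = 1/(-6607362263/159674) = -159674/6607362263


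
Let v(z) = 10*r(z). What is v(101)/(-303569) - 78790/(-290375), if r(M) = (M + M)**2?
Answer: -18913282698/17629769675 ≈ -1.0728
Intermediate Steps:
r(M) = 4*M**2 (r(M) = (2*M)**2 = 4*M**2)
v(z) = 40*z**2 (v(z) = 10*(4*z**2) = 40*z**2)
v(101)/(-303569) - 78790/(-290375) = (40*101**2)/(-303569) - 78790/(-290375) = (40*10201)*(-1/303569) - 78790*(-1/290375) = 408040*(-1/303569) + 15758/58075 = -408040/303569 + 15758/58075 = -18913282698/17629769675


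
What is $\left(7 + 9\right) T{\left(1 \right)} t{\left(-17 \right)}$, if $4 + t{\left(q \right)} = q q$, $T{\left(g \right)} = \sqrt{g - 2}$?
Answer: $4560 i \approx 4560.0 i$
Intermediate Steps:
$T{\left(g \right)} = \sqrt{-2 + g}$
$t{\left(q \right)} = -4 + q^{2}$ ($t{\left(q \right)} = -4 + q q = -4 + q^{2}$)
$\left(7 + 9\right) T{\left(1 \right)} t{\left(-17 \right)} = \left(7 + 9\right) \sqrt{-2 + 1} \left(-4 + \left(-17\right)^{2}\right) = 16 \sqrt{-1} \left(-4 + 289\right) = 16 i 285 = 4560 i$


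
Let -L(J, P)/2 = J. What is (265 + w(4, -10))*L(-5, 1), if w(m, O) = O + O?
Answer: 2450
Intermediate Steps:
w(m, O) = 2*O
L(J, P) = -2*J
(265 + w(4, -10))*L(-5, 1) = (265 + 2*(-10))*(-2*(-5)) = (265 - 20)*10 = 245*10 = 2450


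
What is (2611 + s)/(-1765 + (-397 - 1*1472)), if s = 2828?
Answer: -5439/3634 ≈ -1.4967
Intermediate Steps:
(2611 + s)/(-1765 + (-397 - 1*1472)) = (2611 + 2828)/(-1765 + (-397 - 1*1472)) = 5439/(-1765 + (-397 - 1472)) = 5439/(-1765 - 1869) = 5439/(-3634) = 5439*(-1/3634) = -5439/3634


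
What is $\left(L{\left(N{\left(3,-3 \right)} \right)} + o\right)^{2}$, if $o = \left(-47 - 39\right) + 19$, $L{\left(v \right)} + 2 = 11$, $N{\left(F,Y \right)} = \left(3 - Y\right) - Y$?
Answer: $3364$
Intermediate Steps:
$N{\left(F,Y \right)} = 3 - 2 Y$
$L{\left(v \right)} = 9$ ($L{\left(v \right)} = -2 + 11 = 9$)
$o = -67$ ($o = -86 + 19 = -67$)
$\left(L{\left(N{\left(3,-3 \right)} \right)} + o\right)^{2} = \left(9 - 67\right)^{2} = \left(-58\right)^{2} = 3364$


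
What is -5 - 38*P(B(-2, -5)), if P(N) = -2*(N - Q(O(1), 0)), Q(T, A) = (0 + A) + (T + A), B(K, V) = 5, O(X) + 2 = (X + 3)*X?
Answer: 223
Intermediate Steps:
O(X) = -2 + X*(3 + X) (O(X) = -2 + (X + 3)*X = -2 + (3 + X)*X = -2 + X*(3 + X))
Q(T, A) = T + 2*A (Q(T, A) = A + (A + T) = T + 2*A)
P(N) = 4 - 2*N (P(N) = -2*(N - ((-2 + 1² + 3*1) + 2*0)) = -2*(N - ((-2 + 1 + 3) + 0)) = -2*(N - (2 + 0)) = -2*(N - 1*2) = -2*(N - 2) = -2*(-2 + N) = 4 - 2*N)
-5 - 38*P(B(-2, -5)) = -5 - 38*(4 - 2*5) = -5 - 38*(4 - 10) = -5 - 38*(-6) = -5 + 228 = 223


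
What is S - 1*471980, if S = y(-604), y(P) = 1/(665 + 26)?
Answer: -326138179/691 ≈ -4.7198e+5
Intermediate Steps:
y(P) = 1/691
S = 1/691 ≈ 0.0014472
S - 1*471980 = 1/691 - 1*471980 = 1/691 - 471980 = -326138179/691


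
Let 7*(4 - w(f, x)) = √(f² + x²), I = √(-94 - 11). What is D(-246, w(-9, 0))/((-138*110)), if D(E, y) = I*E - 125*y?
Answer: 475/21252 + 41*I*√105/2530 ≈ 0.022351 + 0.16606*I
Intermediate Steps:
I = I*√105 (I = √(-105) = I*√105 ≈ 10.247*I)
w(f, x) = 4 - √(f² + x²)/7
D(E, y) = -125*y + I*E*√105 (D(E, y) = (I*√105)*E - 125*y = I*E*√105 - 125*y = -125*y + I*E*√105)
D(-246, w(-9, 0))/((-138*110)) = (-125*(4 - √((-9)² + 0²)/7) + I*(-246)*√105)/((-138*110)) = (-125*(4 - √(81 + 0)/7) - 246*I*√105)/(-15180) = (-125*(4 - √81/7) - 246*I*√105)*(-1/15180) = (-125*(4 - ⅐*9) - 246*I*√105)*(-1/15180) = (-125*(4 - 9/7) - 246*I*√105)*(-1/15180) = (-125*19/7 - 246*I*√105)*(-1/15180) = (-2375/7 - 246*I*√105)*(-1/15180) = 475/21252 + 41*I*√105/2530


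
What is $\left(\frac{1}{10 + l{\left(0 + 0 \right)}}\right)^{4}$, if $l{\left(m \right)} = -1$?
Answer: $\frac{1}{6561} \approx 0.00015242$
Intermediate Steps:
$\left(\frac{1}{10 + l{\left(0 + 0 \right)}}\right)^{4} = \left(\frac{1}{10 - 1}\right)^{4} = \left(\frac{1}{9}\right)^{4} = \frac{1}{6561}$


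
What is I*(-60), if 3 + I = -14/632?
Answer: 14325/79 ≈ 181.33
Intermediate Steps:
I = -955/316 (I = -3 - 14/632 = -3 - 14*1/632 = -3 - 7/316 = -955/316 ≈ -3.0222)
I*(-60) = -955/316*(-60) = 14325/79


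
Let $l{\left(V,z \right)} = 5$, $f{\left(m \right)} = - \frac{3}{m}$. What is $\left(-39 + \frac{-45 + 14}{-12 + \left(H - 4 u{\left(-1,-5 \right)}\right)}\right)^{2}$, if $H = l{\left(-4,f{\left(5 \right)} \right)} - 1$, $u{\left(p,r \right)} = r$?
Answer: $\frac{249001}{144} \approx 1729.2$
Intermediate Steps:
$H = 4$ ($H = 5 - 1 = 4$)
$\left(-39 + \frac{-45 + 14}{-12 + \left(H - 4 u{\left(-1,-5 \right)}\right)}\right)^{2} = \left(-39 + \frac{-45 + 14}{-12 + \left(4 - -20\right)}\right)^{2} = \left(-39 - \frac{31}{-12 + \left(4 + 20\right)}\right)^{2} = \left(-39 - \frac{31}{-12 + 24}\right)^{2} = \left(-39 - \frac{31}{12}\right)^{2} = \left(- \frac{499}{12}\right)^{2} = \frac{249001}{144}$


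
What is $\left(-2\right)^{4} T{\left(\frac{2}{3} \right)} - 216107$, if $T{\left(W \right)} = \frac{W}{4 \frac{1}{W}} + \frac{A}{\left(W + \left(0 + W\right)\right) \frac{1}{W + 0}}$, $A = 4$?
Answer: $- \frac{1944659}{9} \approx -2.1607 \cdot 10^{5}$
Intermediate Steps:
$T{\left(W \right)} = 2 + \frac{W^{2}}{4}$ ($T{\left(W \right)} = \frac{W}{4 \frac{1}{W}} + \frac{4}{\left(W + \left(0 + W\right)\right) \frac{1}{W + 0}} = W \frac{W}{4} + \frac{4}{\left(W + W\right) \frac{1}{W}} = \frac{W^{2}}{4} + \frac{4}{2 W \frac{1}{W}} = \frac{W^{2}}{4} + \frac{4}{2} = \frac{W^{2}}{4} + 4 \cdot \frac{1}{2} = \frac{W^{2}}{4} + 2 = 2 + \frac{W^{2}}{4}$)
$\left(-2\right)^{4} T{\left(\frac{2}{3} \right)} - 216107 = \left(-2\right)^{4} \left(2 + \frac{\left(\frac{2}{3}\right)^{2}}{4}\right) - 216107 = 16 \left(2 + \frac{\left(2 \cdot \frac{1}{3}\right)^{2}}{4}\right) - 216107 = 16 \left(2 + \frac{\left(\frac{2}{3}\right)^{2}}{4}\right) - 216107 = 16 \left(2 + \frac{1}{4} \cdot \frac{4}{9}\right) - 216107 = 16 \left(2 + \frac{1}{9}\right) - 216107 = 16 \cdot \frac{19}{9} - 216107 = \frac{304}{9} - 216107 = - \frac{1944659}{9}$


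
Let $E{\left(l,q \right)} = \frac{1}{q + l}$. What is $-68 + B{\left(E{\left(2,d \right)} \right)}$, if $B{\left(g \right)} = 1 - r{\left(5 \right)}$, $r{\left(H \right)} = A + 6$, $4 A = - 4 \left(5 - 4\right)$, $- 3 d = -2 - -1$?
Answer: $-72$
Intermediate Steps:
$d = \frac{1}{3}$ ($d = - \frac{-2 - -1}{3} = - \frac{-2 + 1}{3} = \left(- \frac{1}{3}\right) \left(-1\right) = \frac{1}{3} \approx 0.33333$)
$A = -1$ ($A = \frac{\left(-4\right) \left(5 - 4\right)}{4} = \frac{\left(-4\right) 1}{4} = \frac{1}{4} \left(-4\right) = -1$)
$r{\left(H \right)} = 5$ ($r{\left(H \right)} = -1 + 6 = 5$)
$E{\left(l,q \right)} = \frac{1}{l + q}$
$B{\left(g \right)} = -4$ ($B{\left(g \right)} = 1 - 5 = -4$)
$-68 + B{\left(E{\left(2,d \right)} \right)} = -68 - 4 = -72$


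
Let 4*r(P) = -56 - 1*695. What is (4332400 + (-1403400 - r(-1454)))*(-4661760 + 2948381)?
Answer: -20075235111629/4 ≈ -5.0188e+12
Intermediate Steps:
r(P) = -751/4 (r(P) = (-56 - 1*695)/4 = (-56 - 695)/4 = (1/4)*(-751) = -751/4)
(4332400 + (-1403400 - r(-1454)))*(-4661760 + 2948381) = (4332400 + (-1403400 - 1*(-751/4)))*(-4661760 + 2948381) = (4332400 + (-1403400 + 751/4))*(-1713379) = (4332400 - 5612849/4)*(-1713379) = (11716751/4)*(-1713379) = -20075235111629/4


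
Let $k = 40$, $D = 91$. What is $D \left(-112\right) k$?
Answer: $-407680$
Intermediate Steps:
$D \left(-112\right) k = 91 \left(-112\right) 40 = \left(-10192\right) 40 = -407680$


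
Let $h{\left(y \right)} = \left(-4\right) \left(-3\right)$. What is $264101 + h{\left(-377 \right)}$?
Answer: $264113$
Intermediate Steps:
$h{\left(y \right)} = 12$
$264101 + h{\left(-377 \right)} = 264101 + 12 = 264113$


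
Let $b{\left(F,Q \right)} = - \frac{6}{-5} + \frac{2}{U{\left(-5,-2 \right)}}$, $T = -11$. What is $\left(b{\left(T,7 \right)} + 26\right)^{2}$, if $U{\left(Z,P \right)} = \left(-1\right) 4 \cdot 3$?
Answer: $\frac{657721}{900} \approx 730.8$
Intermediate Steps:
$U{\left(Z,P \right)} = -12$ ($U{\left(Z,P \right)} = \left(-4\right) 3 = -12$)
$b{\left(F,Q \right)} = \frac{31}{30}$ ($b{\left(F,Q \right)} = - \frac{6}{-5} + \frac{2}{-12} = \left(-6\right) \left(- \frac{1}{5}\right) + 2 \left(- \frac{1}{12}\right) = \frac{6}{5} - \frac{1}{6} = \frac{31}{30}$)
$\left(b{\left(T,7 \right)} + 26\right)^{2} = \left(\frac{31}{30} + 26\right)^{2} = \left(\frac{811}{30}\right)^{2} = \frac{657721}{900}$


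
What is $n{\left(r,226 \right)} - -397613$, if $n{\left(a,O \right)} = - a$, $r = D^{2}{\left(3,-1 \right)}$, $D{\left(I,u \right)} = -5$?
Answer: $397588$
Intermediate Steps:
$r = 25$ ($r = \left(-5\right)^{2} = 25$)
$n{\left(r,226 \right)} - -397613 = \left(-1\right) 25 - -397613 = -25 + 397613 = 397588$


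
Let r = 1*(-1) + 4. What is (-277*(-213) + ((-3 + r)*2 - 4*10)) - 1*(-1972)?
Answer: 60933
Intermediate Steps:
r = 3 (r = -1 + 4 = 3)
(-277*(-213) + ((-3 + r)*2 - 4*10)) - 1*(-1972) = (-277*(-213) + ((-3 + 3)*2 - 4*10)) - 1*(-1972) = (59001 + (0*2 - 40)) + 1972 = (59001 + (0 - 40)) + 1972 = (59001 - 40) + 1972 = 58961 + 1972 = 60933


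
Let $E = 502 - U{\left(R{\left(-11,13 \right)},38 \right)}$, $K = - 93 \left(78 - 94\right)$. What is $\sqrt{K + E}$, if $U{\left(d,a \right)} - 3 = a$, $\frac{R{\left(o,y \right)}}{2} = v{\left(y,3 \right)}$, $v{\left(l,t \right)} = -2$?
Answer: $\sqrt{1949} \approx 44.147$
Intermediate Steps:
$R{\left(o,y \right)} = -4$ ($R{\left(o,y \right)} = 2 \left(-2\right) = -4$)
$U{\left(d,a \right)} = 3 + a$
$K = 1488$ ($K = \left(-93\right) \left(-16\right) = 1488$)
$E = 461$ ($E = 502 - \left(3 + 38\right) = 502 - 41 = 461$)
$\sqrt{K + E} = \sqrt{1488 + 461} = \sqrt{1949}$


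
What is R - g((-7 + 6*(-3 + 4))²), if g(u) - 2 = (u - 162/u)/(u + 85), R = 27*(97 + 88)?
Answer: 429559/86 ≈ 4994.9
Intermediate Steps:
R = 4995 (R = 27*185 = 4995)
g(u) = 2 + (u - 162/u)/(85 + u) (g(u) = 2 + (u - 162/u)/(u + 85) = 2 + (u - 162/u)/(85 + u))
R - g((-7 + 6*(-3 + 4))²) = 4995 - (-162 + 3*((-7 + 6*(-3 + 4))²)² + 170*(-7 + 6*(-3 + 4))²)/(((-7 + 6*(-3 + 4))²)*(85 + (-7 + 6*(-3 + 4))²)) = 4995 - (-162 + 3*((-7 + 6*1)²)² + 170*(-7 + 6*1)²)/(((-7 + 6*1)²)*(85 + (-7 + 6*1)²)) = 4995 - (-162 + 3*((-7 + 6)²)² + 170*(-7 + 6)²)/(((-7 + 6)²)*(85 + (-7 + 6)²)) = 4995 - (-162 + 3*((-1)²)² + 170*(-1)²)/(((-1)²)*(85 + (-1)²)) = 4995 - (-162 + 3*1² + 170*1)/(1*(85 + 1)) = 4995 - (-162 + 3*1 + 170)/86 = 4995 - (-162 + 3 + 170)/86 = 4995 - 11/86 = 429559/86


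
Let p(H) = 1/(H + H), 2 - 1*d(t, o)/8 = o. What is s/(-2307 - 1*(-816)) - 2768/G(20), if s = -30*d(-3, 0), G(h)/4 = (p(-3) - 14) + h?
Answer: -293992/2485 ≈ -118.31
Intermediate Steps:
d(t, o) = 16 - 8*o
p(H) = 1/(2*H)
G(h) = -170/3 + 4*h (G(h) = 4*(((1/2)/(-3) - 14) + h) = 4*(((1/2)*(-1/3) - 14) + h) = 4*((-1/6 - 14) + h) = 4*(-85/6 + h) = -170/3 + 4*h)
s = -480 (s = -30*(16 - 8*0) = -30*(16 + 0) = -30*16 = -480)
s/(-2307 - 1*(-816)) - 2768/G(20) = -480/(-2307 - 1*(-816)) - 2768/(-170/3 + 4*20) = -480/(-2307 + 816) - 2768/(-170/3 + 80) = -480/(-1491) - 2768/70/3 = -480*(-1/1491) - 2768*3/70 = 160/497 - 4152/35 = -293992/2485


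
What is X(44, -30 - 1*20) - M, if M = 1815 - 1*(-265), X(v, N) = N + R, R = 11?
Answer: -2119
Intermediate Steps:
X(v, N) = 11 + N (X(v, N) = N + 11 = 11 + N)
M = 2080 (M = 1815 + 265 = 2080)
X(44, -30 - 1*20) - M = (11 + (-30 - 1*20)) - 1*2080 = (11 + (-30 - 20)) - 2080 = (11 - 50) - 2080 = -39 - 2080 = -2119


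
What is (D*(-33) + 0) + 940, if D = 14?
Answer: 478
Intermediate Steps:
(D*(-33) + 0) + 940 = (14*(-33) + 0) + 940 = (-462 + 0) + 940 = -462 + 940 = 478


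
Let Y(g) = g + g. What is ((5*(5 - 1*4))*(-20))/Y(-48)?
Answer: 25/24 ≈ 1.0417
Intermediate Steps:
Y(g) = 2*g
((5*(5 - 1*4))*(-20))/Y(-48) = ((5*(5 - 1*4))*(-20))/((2*(-48))) = ((5*(5 - 4))*(-20))/(-96) = ((5*1)*(-20))*(-1/96) = (5*(-20))*(-1/96) = -100*(-1/96) = 25/24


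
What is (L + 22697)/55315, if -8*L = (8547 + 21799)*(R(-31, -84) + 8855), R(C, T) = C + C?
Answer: -133325401/221260 ≈ -602.57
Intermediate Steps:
R(C, T) = 2*C
L = -133416189/4 (L = -(8547 + 21799)*(2*(-31) + 8855)/8 = -15173*(-62 + 8855)/4 = -15173*8793/4 = -⅛*266832378 = -133416189/4 ≈ -3.3354e+7)
(L + 22697)/55315 = (-133416189/4 + 22697)/55315 = -133325401/4*1/55315 = -133325401/221260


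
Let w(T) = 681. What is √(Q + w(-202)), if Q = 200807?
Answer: 28*√257 ≈ 448.87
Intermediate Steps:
√(Q + w(-202)) = √(200807 + 681) = √201488 = 28*√257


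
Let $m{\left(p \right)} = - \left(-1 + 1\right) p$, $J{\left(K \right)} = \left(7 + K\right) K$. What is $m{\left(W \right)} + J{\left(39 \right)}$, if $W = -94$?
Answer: $1794$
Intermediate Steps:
$J{\left(K \right)} = K \left(7 + K\right)$
$m{\left(p \right)} = 0$ ($m{\left(p \right)} = - 0 p = \left(-1\right) 0 = 0$)
$m{\left(W \right)} + J{\left(39 \right)} = 0 + 39 \left(7 + 39\right) = 0 + 39 \cdot 46 = 0 + 1794 = 1794$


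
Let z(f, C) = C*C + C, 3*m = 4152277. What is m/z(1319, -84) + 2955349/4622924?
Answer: 1203592192352/6043317399 ≈ 199.16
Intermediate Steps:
m = 4152277/3 (m = (⅓)*4152277 = 4152277/3 ≈ 1.3841e+6)
z(f, C) = C + C² (z(f, C) = C² + C = C + C²)
m/z(1319, -84) + 2955349/4622924 = 4152277/(3*((-84*(1 - 84)))) + 2955349/4622924 = 4152277/(3*((-84*(-83)))) + 2955349*(1/4622924) = (4152277/3)/6972 + 2955349/4622924 = (4152277/3)*(1/6972) + 2955349/4622924 = 4152277/20916 + 2955349/4622924 = 1203592192352/6043317399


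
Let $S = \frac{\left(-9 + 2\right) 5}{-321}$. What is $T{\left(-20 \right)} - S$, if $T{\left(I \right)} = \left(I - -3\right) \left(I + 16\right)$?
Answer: $\frac{21793}{321} \approx 67.891$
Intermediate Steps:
$T{\left(I \right)} = \left(3 + I\right) \left(16 + I\right)$ ($T{\left(I \right)} = \left(I + 3\right) \left(16 + I\right) = \left(3 + I\right) \left(16 + I\right)$)
$S = \frac{35}{321}$ ($S = \left(-7\right) 5 \left(- \frac{1}{321}\right) = \left(-35\right) \left(- \frac{1}{321}\right) = \frac{35}{321} \approx 0.10903$)
$T{\left(-20 \right)} - S = \left(48 + \left(-20\right)^{2} + 19 \left(-20\right)\right) - \frac{35}{321} = \left(48 + 400 - 380\right) - \frac{35}{321} = 68 - \frac{35}{321} = \frac{21793}{321}$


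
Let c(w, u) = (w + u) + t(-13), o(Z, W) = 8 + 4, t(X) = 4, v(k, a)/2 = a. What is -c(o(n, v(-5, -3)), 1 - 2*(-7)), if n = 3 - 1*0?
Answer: -31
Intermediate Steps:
n = 3 (n = 3 + 0 = 3)
v(k, a) = 2*a
o(Z, W) = 12
c(w, u) = 4 + u + w (c(w, u) = (w + u) + 4 = (u + w) + 4 = 4 + u + w)
-c(o(n, v(-5, -3)), 1 - 2*(-7)) = -(4 + (1 - 2*(-7)) + 12) = -(4 + (1 + 14) + 12) = -(4 + 15 + 12) = -1*31 = -31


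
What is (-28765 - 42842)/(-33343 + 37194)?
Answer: -71607/3851 ≈ -18.594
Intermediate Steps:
(-28765 - 42842)/(-33343 + 37194) = -71607/3851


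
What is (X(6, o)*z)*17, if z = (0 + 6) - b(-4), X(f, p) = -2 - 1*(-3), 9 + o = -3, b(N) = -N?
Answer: 34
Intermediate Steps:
o = -12 (o = -9 - 3 = -12)
X(f, p) = 1 (X(f, p) = -2 + 3 = 1)
z = 2 (z = (0 + 6) - (-1)*(-4) = 6 - 1*4 = 6 - 4 = 2)
(X(6, o)*z)*17 = (1*2)*17 = 2*17 = 34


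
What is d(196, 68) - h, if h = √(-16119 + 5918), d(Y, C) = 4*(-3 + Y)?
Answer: 772 - 101*I ≈ 772.0 - 101.0*I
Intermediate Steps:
d(Y, C) = -12 + 4*Y
h = 101*I (h = √(-10201) = 101*I ≈ 101.0*I)
d(196, 68) - h = (-12 + 4*196) - 101*I = (-12 + 784) - 101*I = 772 - 101*I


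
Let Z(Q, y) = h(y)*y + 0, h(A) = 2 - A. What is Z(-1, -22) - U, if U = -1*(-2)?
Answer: -530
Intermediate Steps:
U = 2
Z(Q, y) = y*(2 - y) (Z(Q, y) = (2 - y)*y + 0 = y*(2 - y) + 0 = y*(2 - y))
Z(-1, -22) - U = -22*(2 - 1*(-22)) - 1*2 = -22*(2 + 22) - 2 = -22*24 - 2 = -528 - 2 = -530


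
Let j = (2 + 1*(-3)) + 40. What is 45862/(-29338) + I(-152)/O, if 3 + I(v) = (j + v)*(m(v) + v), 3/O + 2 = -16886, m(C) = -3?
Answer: -4338249089657/44007 ≈ -9.8581e+7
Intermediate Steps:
O = -3/16888 (O = 3/(-2 - 16886) = 3/(-16888) = 3*(-1/16888) = -3/16888 ≈ -0.00017764)
j = 39 (j = (2 - 3) + 40 = -1 + 40 = 39)
I(v) = -3 + (-3 + v)*(39 + v) (I(v) = -3 + (39 + v)*(-3 + v) = -3 + (-3 + v)*(39 + v))
45862/(-29338) + I(-152)/O = 45862/(-29338) + (-120 + (-152)² + 36*(-152))/(-3/16888) = 45862*(-1/29338) + (-120 + 23104 - 5472)*(-16888/3) = -22931/14669 + 17512*(-16888/3) = -22931/14669 - 295742656/3 = -4338249089657/44007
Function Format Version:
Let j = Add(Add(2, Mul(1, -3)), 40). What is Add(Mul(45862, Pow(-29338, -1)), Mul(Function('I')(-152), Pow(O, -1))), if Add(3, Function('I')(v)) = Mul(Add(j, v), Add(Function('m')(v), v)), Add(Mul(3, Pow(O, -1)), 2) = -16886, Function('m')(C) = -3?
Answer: Rational(-4338249089657, 44007) ≈ -9.8581e+7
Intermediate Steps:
O = Rational(-3, 16888) (O = Mul(3, Pow(Add(-2, -16886), -1)) = Mul(3, Pow(-16888, -1)) = Mul(3, Rational(-1, 16888)) = Rational(-3, 16888) ≈ -0.00017764)
j = 39 (j = Add(Add(2, -3), 40) = Add(-1, 40) = 39)
Function('I')(v) = Add(-3, Mul(Add(-3, v), Add(39, v))) (Function('I')(v) = Add(-3, Mul(Add(39, v), Add(-3, v))) = Add(-3, Mul(Add(-3, v), Add(39, v))))
Add(Mul(45862, Pow(-29338, -1)), Mul(Function('I')(-152), Pow(O, -1))) = Add(Mul(45862, Pow(-29338, -1)), Mul(Add(-120, Pow(-152, 2), Mul(36, -152)), Pow(Rational(-3, 16888), -1))) = Add(Mul(45862, Rational(-1, 29338)), Mul(Add(-120, 23104, -5472), Rational(-16888, 3))) = Add(Rational(-22931, 14669), Mul(17512, Rational(-16888, 3))) = Add(Rational(-22931, 14669), Rational(-295742656, 3)) = Rational(-4338249089657, 44007)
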